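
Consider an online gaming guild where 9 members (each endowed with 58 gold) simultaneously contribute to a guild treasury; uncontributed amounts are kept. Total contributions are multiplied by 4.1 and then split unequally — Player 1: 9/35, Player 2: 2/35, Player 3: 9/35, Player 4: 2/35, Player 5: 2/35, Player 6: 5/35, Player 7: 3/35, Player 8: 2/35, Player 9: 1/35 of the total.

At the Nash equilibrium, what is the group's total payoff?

881.60 gold

A player with share s gets back 4.1·s per unit contributed, so full contribution is dominant for anyone with s > 1/4.1 = 0.2439 and zero contribution is dominant for anyone below.
Player 1 and Player 3 clear that bar, contributing 58 each; the remaining 7 contribute 0. Total contributed: 116.
The guild treasury pays out 4.1 × 116 = 475.60 in total (split across the unequal shares, but the aggregate is all that matters for the group sum).
The 7 free-riders keep 58 each, adding 406. Group total = 406 + 475.60 = 881.60.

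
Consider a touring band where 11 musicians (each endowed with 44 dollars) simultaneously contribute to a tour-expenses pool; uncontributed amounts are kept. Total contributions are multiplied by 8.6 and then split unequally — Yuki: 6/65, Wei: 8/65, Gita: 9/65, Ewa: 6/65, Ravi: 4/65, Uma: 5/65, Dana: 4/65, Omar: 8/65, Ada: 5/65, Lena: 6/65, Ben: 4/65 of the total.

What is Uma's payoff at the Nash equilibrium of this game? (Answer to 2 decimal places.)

131.32 dollars

For player j, contributing a unit is worthwhile iff 8.6 × (j's share) ≥ 1, i.e. iff j's share is at least 0.1163.
Wei, Gita and Omar are above the threshold, contributing 44 each; the remaining 8 contribute 0. Total contributed: 132.
Uma keeps 44 and receives 8.6 × 132 × 5/65 = 87.32 from the tour-expenses pool, for a payoff of 131.32.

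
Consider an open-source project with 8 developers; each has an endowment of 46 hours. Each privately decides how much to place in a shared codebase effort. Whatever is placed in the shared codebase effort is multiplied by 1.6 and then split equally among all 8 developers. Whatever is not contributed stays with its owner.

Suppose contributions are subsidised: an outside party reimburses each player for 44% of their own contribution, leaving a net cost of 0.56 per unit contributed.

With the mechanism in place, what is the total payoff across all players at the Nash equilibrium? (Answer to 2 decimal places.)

The effective private return is (1.6/8) / 0.56 = 0.3571, which is still under 1, so the mechanism doesn't change anyone's dominant strategy: zero contribution.
Everyone keeps their endowment and the group total is 8 × 46 = 368.

368.00 hours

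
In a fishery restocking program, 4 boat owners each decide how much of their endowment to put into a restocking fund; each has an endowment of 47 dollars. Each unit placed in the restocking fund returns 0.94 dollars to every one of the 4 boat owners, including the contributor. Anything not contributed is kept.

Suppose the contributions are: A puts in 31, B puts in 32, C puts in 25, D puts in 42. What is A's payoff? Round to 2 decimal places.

Total contributed: 31 + 32 + 25 + 42 = 130.
Each receives 0.94 × 130 = 122.20 from the restocking fund.
A keeps 47 − 31 = 16, so A's payoff is 16 + 122.20 = 138.20.

138.20 dollars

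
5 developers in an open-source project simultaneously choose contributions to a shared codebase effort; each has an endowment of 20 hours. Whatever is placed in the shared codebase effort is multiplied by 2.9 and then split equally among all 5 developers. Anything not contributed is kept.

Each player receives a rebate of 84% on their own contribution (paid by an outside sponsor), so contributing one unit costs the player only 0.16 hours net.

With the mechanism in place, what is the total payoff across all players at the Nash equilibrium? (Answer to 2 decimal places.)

374.00 hours

Under the mechanism each unit contributed yields (2.9/5) / 0.16 = 3.6250 back to its contributor per unit of net cost, which exceeds 1, making full contribution the dominant choice for everyone.
At the Nash equilibrium everyone contributes 20. Group total payoff = 5 × (20 × 0.84 + 2.9 × 20) = 374.00.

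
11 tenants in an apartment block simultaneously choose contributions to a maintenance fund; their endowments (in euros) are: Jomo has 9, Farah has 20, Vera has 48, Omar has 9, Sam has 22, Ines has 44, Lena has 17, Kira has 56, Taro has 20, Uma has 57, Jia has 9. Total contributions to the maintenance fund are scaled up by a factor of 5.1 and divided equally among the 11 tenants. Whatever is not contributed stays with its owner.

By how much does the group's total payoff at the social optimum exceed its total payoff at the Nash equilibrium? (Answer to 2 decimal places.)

The private return per contributed unit is 5.1/11 = 0.4636 < 1 for every player regardless of endowment, so the Nash equilibrium is zero contribution and the group total is Σ E_j = 9 + 20 + 48 + 9 + 22 + 44 + 17 + 56 + 20 + 57 + 9 = 311.
Each contributed unit returns 5.100 to the group, so the social optimum is full contribution by everyone: group total = 5.100 × 311 = 1586.10.
Efficiency loss = (5.100 − 1) × 311 = 1275.10.

1275.10 euros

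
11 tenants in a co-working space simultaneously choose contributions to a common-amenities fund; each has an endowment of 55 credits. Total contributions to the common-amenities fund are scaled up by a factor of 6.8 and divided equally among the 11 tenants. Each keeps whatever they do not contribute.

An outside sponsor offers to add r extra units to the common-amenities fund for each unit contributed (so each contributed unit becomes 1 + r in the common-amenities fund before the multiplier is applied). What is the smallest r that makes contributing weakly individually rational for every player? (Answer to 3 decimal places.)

0.618

With matching at rate r, one contributed unit becomes (1 + r) in the common-amenities fund and returns 6.8 × (1 + r) / 11 to the contributor.
Setting this equal to 1: 1 + r = 11/6.8 = 1.6176.
So the minimum matching rate is r = 1.6176 − 1 = 0.618.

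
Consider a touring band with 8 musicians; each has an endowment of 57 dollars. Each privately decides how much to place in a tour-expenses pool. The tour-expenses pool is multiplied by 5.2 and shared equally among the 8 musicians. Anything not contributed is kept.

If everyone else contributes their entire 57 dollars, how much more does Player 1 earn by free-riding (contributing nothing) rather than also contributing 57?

Switching from a contribution of 57 to 0 lets Player 1 keep an extra 57 dollars, but lowers the tour-expenses pool by 57, which costs Player 1 their own share of that drop: 5.2/8 × 57 = 37.05.
Net gain = 57 − 37.05 = 19.95. The private return per contributed unit (0.6500) is below 1, so free-riding is indeed the best response regardless of what the others do.

19.95 dollars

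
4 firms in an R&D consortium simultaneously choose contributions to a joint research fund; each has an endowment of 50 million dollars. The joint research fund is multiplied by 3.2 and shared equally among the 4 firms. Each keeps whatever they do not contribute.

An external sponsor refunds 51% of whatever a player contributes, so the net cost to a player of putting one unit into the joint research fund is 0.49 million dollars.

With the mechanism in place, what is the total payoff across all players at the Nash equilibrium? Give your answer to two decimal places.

742.00 million dollars

Under the mechanism each unit contributed yields (3.2/4) / 0.49 = 1.6327 back to its contributor per unit of net cost, which exceeds 1, making full contribution the dominant choice for everyone.
At the Nash equilibrium everyone contributes 50. Group total payoff = 4 × (50 × 0.51 + 3.2 × 50) = 742.00.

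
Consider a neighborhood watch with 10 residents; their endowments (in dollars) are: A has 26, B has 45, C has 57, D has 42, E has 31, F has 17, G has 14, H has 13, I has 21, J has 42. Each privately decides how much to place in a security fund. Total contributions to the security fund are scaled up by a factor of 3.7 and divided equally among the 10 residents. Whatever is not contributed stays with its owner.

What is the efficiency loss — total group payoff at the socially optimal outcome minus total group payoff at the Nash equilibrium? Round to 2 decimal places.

The private return per contributed unit is 3.7/10 = 0.3700 < 1 for every player regardless of endowment, so the Nash equilibrium is zero contribution and the group total is Σ E_j = 26 + 45 + 57 + 42 + 31 + 17 + 14 + 13 + 21 + 42 = 308.
Each contributed unit returns 3.700 to the group, so the social optimum is full contribution by everyone: group total = 3.700 × 308 = 1139.60.
Efficiency loss = (3.700 − 1) × 308 = 831.60.

831.60 dollars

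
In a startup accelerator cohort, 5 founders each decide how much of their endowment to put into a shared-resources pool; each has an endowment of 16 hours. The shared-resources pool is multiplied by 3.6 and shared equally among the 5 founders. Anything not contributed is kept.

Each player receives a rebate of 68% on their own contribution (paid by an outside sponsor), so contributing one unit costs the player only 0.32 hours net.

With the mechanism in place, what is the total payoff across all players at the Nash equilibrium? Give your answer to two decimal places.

The effective private return per unit is now (3.6/5) / 0.32 = 2.2500 > 1, so every player's dominant strategy flips to full contribution.
So the Nash equilibrium is full contribution by all 5; the group earns 5 × (16 × 0.68 + 3.6 × 16) = 342.40.

342.40 hours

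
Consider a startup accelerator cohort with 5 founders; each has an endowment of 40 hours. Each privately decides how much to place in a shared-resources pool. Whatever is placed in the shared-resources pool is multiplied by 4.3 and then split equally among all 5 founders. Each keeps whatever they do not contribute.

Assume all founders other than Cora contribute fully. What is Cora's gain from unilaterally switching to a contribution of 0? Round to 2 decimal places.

Switching from a contribution of 40 to 0 lets Cora keep an extra 40 hours, but lowers the shared-resources pool by 40, which costs Cora their own share of that drop: 4.3/5 × 40 = 34.40.
Net gain = 40 − 34.40 = 5.60. The private return per contributed unit (0.8600) is below 1, so free-riding is indeed the best response regardless of what the others do.

5.60 hours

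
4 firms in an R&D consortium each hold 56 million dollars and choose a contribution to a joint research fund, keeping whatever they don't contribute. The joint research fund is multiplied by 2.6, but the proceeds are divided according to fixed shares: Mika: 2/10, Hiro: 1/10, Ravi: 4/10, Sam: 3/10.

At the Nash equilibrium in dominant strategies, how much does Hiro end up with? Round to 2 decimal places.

70.56 million dollars

A player with share s gets back 2.6·s per unit contributed, so full contribution is dominant for anyone with s > 1/2.6 = 0.3846 and zero contribution is dominant for anyone below.
Ravi alone (share 4/10) is above the threshold, contributing 56; the remaining 3 contribute 0. Total contributed: 56.
Hiro keeps 56 and receives 2.6 × 56 × 1/10 = 14.56 from the joint research fund, for a payoff of 70.56.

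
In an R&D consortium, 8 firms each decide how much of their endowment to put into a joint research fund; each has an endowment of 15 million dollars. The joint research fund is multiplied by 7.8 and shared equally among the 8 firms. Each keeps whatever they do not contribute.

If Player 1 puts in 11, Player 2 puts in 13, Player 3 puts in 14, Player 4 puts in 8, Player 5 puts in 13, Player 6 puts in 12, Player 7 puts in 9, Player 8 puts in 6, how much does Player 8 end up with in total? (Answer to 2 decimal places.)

92.85 million dollars

Total contributed: 11 + 13 + 14 + 8 + 13 + 12 + 9 + 6 = 86.
Each receives 7.8 × 86 / 8 = 83.85 from the joint research fund.
Player 8 keeps 15 − 6 = 9, so Player 8's payoff is 9 + 83.85 = 92.85.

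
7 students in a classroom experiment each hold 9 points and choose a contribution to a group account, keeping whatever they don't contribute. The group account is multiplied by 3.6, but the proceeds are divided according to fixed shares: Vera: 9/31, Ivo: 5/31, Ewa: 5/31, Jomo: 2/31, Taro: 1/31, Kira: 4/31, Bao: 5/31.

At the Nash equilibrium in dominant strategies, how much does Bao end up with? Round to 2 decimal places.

A player with share s gets back 3.6·s per unit contributed, so full contribution is dominant for anyone with s > 1/3.6 = 0.2778 and zero contribution is dominant for anyone below.
The only share above 0.2778 is Vera's 9/31, contributing 9; the remaining 6 contribute 0. Total contributed: 9.
Bao keeps 9 and receives 3.6 × 9 × 5/31 = 5.23 from the group account, for a payoff of 14.23.

14.23 points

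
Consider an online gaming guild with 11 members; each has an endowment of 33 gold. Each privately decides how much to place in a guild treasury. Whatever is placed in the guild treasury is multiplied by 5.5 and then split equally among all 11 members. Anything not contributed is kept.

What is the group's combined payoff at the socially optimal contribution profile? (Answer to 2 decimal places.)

1996.50 gold

Each contributed unit returns 5.500 to the group as a whole (0.5000 to each of 11 players), which exceeds 1, so the social optimum is full contribution: group total = 5.500 × 363 = 1996.50.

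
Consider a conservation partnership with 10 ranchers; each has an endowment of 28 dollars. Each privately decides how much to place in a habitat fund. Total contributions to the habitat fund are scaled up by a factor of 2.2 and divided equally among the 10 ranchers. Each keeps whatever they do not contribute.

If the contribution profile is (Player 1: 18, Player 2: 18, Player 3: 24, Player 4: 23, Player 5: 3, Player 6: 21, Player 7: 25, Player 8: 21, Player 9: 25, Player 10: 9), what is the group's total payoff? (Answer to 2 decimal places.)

Total contributed: 18 + 18 + 24 + 23 + 3 + 21 + 25 + 21 + 25 + 9 = 187; total kept: 10 × 28 − 187 = 93.
The habitat fund pays out 2.2 × 187 = 411.40 in aggregate.
Group total = 93 + 411.40 = 504.40.

504.40 dollars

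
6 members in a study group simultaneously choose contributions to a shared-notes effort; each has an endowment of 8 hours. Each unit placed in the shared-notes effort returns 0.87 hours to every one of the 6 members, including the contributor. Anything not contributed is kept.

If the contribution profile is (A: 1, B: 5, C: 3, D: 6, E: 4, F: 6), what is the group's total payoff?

Total contributed: 1 + 5 + 3 + 6 + 4 + 6 = 25; total kept: 6 × 8 − 25 = 23.
The shared-notes effort pays out 0.87 × 6 × 25 = 130.50 in aggregate.
Group total = 23 + 130.50 = 153.50.

153.50 hours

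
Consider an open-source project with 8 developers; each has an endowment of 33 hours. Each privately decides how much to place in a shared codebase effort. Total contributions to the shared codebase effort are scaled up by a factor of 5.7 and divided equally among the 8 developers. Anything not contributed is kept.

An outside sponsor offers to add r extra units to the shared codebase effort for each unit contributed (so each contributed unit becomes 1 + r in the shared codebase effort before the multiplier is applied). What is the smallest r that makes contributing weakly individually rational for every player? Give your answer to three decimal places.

0.404

With matching at rate r, one contributed unit becomes (1 + r) in the shared codebase effort and returns 5.7 × (1 + r) / 8 to the contributor.
Setting this equal to 1: 1 + r = 8/5.7 = 1.4035.
So the minimum matching rate is r = 1.4035 − 1 = 0.404.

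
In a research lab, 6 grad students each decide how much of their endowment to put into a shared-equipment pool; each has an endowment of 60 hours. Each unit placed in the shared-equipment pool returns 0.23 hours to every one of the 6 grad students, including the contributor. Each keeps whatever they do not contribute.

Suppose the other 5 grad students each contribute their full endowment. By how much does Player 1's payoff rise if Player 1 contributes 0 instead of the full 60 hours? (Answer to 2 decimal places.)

46.20 hours

Switching from a contribution of 60 to 0 lets Player 1 keep an extra 60 hours, but lowers the shared-equipment pool by 60, which costs Player 1 their own share of that drop: 0.23 × 60 = 13.80.
Net gain = 60 − 13.80 = 46.20. The private return per contributed unit (0.23) is below 1, so free-riding is indeed the best response regardless of what the others do.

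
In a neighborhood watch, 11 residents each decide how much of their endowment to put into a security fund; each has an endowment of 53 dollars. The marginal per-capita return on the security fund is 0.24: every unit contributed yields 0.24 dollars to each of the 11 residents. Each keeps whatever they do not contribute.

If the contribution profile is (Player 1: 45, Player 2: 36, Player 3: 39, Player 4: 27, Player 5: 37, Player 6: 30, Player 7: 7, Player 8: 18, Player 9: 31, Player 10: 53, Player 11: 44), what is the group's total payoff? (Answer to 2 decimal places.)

1184.88 dollars

Total contributed: 45 + 36 + 39 + 27 + 37 + 30 + 7 + 18 + 31 + 53 + 44 = 367; total kept: 11 × 53 − 367 = 216.
The security fund pays out 0.24 × 11 × 367 = 968.88 in aggregate.
Group total = 216 + 968.88 = 1184.88.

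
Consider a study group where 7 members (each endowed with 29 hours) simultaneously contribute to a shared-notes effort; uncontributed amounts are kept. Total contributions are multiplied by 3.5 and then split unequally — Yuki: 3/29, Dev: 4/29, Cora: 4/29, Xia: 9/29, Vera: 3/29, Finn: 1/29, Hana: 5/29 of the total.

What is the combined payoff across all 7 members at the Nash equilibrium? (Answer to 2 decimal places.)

275.50 hours

Player j's private return per contributed unit is 3.5 × (j's share). Contributing is weakly dominant for j when that share is at least 1/3.5 = 0.2857, and contributing 0 is dominant otherwise.
Xia alone (share 9/29) is above the threshold, contributing 29; the remaining 6 contribute 0. Total contributed: 29.
The shared-notes effort pays out 3.5 × 29 = 101.50 in total (split across the unequal shares, but the aggregate is all that matters for the group sum).
The 6 free-riders keep 29 each, adding 174. Group total = 174 + 101.50 = 275.50.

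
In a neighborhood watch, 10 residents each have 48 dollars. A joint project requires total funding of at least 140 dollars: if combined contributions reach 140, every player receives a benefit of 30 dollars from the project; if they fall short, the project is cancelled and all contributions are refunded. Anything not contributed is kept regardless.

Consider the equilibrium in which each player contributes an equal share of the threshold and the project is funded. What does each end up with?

Equal share of the threshold: 140/10 = 14.
At this profile no one gains by cutting their contribution: any cut drops the total below 140, the project is cancelled, contributions are refunded, and the deviator ends with 48, which is less than 48 − 14 + 30 = 64. Contributing more than 14 just wastes the excess. So contributing exactly 14 is a best response.
Each player's payoff: 48 − 14 + 30 = 64.

64 dollars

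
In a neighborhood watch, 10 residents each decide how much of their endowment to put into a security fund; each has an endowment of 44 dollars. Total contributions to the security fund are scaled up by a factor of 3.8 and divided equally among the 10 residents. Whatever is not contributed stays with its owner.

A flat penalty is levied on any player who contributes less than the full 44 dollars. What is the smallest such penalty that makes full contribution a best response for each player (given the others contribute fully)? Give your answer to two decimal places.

Given the others contribute fully, the best deviation is to contribute 0 (any partial contribution still incurs the fine and gives up units whose private return 0.3800 is below 1).
Deviating from 44 to 0 saves 44 dollars but forfeits the deviator's share of the drop in the security fund: 3.8/10 × 44 = 16.72.
So the deviation gain is 44 − 16.72 = 27.28, and the fine must be at least 27.28 dollars to wipe it out.

27.28 dollars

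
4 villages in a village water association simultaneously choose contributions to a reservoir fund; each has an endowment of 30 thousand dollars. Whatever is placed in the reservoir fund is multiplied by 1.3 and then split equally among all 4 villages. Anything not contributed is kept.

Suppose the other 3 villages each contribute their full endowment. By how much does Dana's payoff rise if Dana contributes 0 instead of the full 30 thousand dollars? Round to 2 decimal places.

Switching from a contribution of 30 to 0 lets Dana keep an extra 30 thousand dollars, but lowers the reservoir fund by 30, which costs Dana their own share of that drop: 1.3/4 × 30 = 9.75.
Net gain = 30 − 9.75 = 20.25. The private return per contributed unit (0.3250) is below 1, so free-riding is indeed the best response regardless of what the others do.

20.25 thousand dollars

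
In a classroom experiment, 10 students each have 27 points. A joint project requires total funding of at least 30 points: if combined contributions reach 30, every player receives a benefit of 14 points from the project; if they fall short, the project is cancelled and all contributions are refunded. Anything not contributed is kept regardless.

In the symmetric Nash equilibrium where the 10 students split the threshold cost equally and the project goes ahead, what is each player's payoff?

38 points

Equal share of the threshold: 30/10 = 3.
At this profile no one gains by cutting their contribution: any cut drops the total below 30, the project is cancelled, contributions are refunded, and the deviator ends with 27, which is less than 27 − 3 + 14 = 38. Contributing more than 3 just wastes the excess. So contributing exactly 3 is a best response.
Each player's payoff: 27 − 3 + 14 = 38.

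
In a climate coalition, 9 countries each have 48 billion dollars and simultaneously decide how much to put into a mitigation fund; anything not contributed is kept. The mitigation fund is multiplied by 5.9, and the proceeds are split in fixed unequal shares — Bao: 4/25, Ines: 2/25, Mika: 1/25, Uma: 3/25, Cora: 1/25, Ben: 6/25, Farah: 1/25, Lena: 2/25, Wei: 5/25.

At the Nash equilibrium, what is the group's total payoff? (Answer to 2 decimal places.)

902.40 billion dollars

Each unit j contributes comes back to j as 5.9 × (j's share), so j prefers to contribute only if that share exceeds 1/5.9 = 0.1695; otherwise keeping the unit dominates.
Ben and Wei clear that bar, contributing 48 each; the remaining 7 contribute 0. Total contributed: 96.
The mitigation fund pays out 5.9 × 96 = 566.40 in total (split across the unequal shares, but the aggregate is all that matters for the group sum).
The 7 free-riders keep 48 each, adding 336. Group total = 336 + 566.40 = 902.40.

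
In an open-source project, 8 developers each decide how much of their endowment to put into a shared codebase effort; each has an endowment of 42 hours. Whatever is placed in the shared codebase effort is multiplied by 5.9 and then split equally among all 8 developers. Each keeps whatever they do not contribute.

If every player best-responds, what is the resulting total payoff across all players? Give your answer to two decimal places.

336.00 hours

Each contributed unit returns 5.9/8 = 0.7375 to its contributor — below 1 — so contributing 0 is dominant for every player. At the Nash equilibrium everyone keeps their 42, and the group total is 8 × 42 = 336.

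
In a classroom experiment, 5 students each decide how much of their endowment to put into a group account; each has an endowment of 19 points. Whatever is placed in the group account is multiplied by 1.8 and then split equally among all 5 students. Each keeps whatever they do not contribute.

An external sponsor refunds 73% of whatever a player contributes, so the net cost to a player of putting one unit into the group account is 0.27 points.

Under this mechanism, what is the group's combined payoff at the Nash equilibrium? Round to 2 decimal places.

The effective private return per unit is now (1.8/5) / 0.27 = 1.3333 > 1, so every player's dominant strategy flips to full contribution.
At the Nash equilibrium everyone contributes 19. Group total payoff = 5 × (19 × 0.73 + 1.8 × 19) = 240.35.

240.35 points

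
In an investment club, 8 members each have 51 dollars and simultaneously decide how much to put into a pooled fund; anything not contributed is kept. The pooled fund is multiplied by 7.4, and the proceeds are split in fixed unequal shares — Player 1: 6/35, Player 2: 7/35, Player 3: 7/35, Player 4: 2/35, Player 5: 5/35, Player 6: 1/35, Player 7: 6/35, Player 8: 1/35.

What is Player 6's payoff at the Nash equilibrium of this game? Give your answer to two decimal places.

104.91 dollars

For player j, contributing a unit is worthwhile iff 7.4 × (j's share) ≥ 1, i.e. iff j's share is at least 0.1351.
Player 1, Player 2, Player 3, Player 5 and Player 7 clear that bar, contributing 51 each; the remaining 3 contribute 0. Total contributed: 255.
Player 6 keeps 51 and receives 7.4 × 255 × 1/35 = 53.91 from the pooled fund, for a payoff of 104.91.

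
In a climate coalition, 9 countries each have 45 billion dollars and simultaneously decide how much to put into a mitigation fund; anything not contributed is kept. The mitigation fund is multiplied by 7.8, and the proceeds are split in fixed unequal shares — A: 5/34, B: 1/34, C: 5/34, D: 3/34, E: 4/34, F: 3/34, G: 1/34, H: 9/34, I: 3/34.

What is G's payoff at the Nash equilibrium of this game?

A player with share s gets back 7.8·s per unit contributed, so full contribution is dominant for anyone with s > 1/7.8 = 0.1282 and zero contribution is dominant for anyone below.
A, C and H are above the threshold, contributing 45 each; the remaining 6 contribute 0. Total contributed: 135.
G keeps 45 and receives 7.8 × 135 × 1/34 = 30.97 from the mitigation fund, for a payoff of 75.97.

75.97 billion dollars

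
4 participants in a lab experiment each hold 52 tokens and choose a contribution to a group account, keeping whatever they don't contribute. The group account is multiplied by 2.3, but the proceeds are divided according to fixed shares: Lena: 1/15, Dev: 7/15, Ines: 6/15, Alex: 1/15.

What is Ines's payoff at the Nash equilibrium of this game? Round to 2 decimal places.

Player j's private return per contributed unit is 2.3 × (j's share). Contributing is weakly dominant for j when that share is at least 1/2.3 = 0.4348, and contributing 0 is dominant otherwise.
The only share above 0.4348 is Dev's 7/15, contributing 52; the remaining 3 contribute 0. Total contributed: 52.
Ines keeps 52 and receives 2.3 × 52 × 6/15 = 47.84 from the group account, for a payoff of 99.84.

99.84 tokens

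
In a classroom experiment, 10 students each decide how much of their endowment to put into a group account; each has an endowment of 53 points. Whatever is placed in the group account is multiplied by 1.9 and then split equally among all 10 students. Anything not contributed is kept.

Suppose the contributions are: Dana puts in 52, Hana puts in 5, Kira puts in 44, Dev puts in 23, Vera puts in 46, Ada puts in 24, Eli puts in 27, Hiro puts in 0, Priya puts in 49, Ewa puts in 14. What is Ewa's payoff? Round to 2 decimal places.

Total contributed: 52 + 5 + 44 + 23 + 46 + 24 + 27 + 0 + 49 + 14 = 284.
Each receives 1.9 × 284 / 10 = 53.96 from the group account.
Ewa keeps 53 − 14 = 39, so Ewa's payoff is 39 + 53.96 = 92.96.

92.96 points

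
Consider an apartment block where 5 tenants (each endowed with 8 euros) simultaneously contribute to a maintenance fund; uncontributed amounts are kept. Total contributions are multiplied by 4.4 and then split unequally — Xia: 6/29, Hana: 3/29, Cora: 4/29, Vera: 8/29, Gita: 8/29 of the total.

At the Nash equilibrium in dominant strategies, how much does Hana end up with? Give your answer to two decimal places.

For player j, contributing a unit is worthwhile iff 4.4 × (j's share) ≥ 1, i.e. iff j's share is at least 0.2273.
Vera and Gita clear that bar, contributing 8 each; the remaining 3 contribute 0. Total contributed: 16.
Hana keeps 8 and receives 4.4 × 16 × 3/29 = 7.28 from the maintenance fund, for a payoff of 15.28.

15.28 euros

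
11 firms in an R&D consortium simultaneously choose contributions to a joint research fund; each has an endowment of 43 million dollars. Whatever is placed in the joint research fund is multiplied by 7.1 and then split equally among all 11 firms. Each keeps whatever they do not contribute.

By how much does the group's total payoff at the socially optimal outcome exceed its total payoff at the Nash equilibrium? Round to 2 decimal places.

Each contributed unit returns 7.1/11 = 0.6455 to its contributor — below 1 — so contributing 0 is dominant for every player. At the Nash equilibrium everyone keeps their 43, and the group total is 11 × 43 = 473.
Each contributed unit returns 7.100 to the group as a whole (0.6455 to each of 11 players), which exceeds 1, so the social optimum is full contribution: group total = 7.100 × 473 = 3358.30.
Efficiency loss = 3358.30 − 473 = 2885.30.

2885.30 million dollars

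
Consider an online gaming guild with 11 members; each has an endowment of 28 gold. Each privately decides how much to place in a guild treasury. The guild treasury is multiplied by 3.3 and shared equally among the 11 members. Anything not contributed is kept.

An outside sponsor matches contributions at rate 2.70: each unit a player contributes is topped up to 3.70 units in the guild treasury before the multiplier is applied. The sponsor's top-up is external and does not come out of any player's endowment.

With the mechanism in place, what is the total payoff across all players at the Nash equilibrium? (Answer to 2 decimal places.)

3760.68 gold

With the mechanism, a contributed unit returns 3.3 × 3.70 / 11 = 1.1100 per unit of net cost to the contributor — now above 1 — so contributing fully is weakly dominant for every player.
So the Nash equilibrium is full contribution by all 11; the group earns 3.3 × 3.70 × 308 = 3760.68.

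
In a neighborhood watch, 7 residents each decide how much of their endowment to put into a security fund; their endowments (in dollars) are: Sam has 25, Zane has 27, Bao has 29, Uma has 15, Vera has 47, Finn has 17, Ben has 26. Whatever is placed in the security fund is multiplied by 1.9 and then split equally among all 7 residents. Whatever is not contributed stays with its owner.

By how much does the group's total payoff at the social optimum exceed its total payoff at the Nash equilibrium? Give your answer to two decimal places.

167.40 dollars

The private return per contributed unit is 1.9/7 = 0.2714 < 1 for every player regardless of endowment, so the Nash equilibrium is zero contribution and the group total is Σ E_j = 25 + 27 + 29 + 15 + 47 + 17 + 26 = 186.
Each contributed unit returns 1.900 to the group, so the social optimum is full contribution by everyone: group total = 1.900 × 186 = 353.40.
Efficiency loss = (1.900 − 1) × 186 = 167.40.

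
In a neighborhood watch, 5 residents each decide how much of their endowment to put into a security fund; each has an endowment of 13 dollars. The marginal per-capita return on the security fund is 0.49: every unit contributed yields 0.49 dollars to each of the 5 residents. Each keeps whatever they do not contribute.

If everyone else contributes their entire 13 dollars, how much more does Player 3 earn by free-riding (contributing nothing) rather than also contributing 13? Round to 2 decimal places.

6.63 dollars

Switching from a contribution of 13 to 0 lets Player 3 keep an extra 13 dollars, but lowers the security fund by 13, which costs Player 3 their own share of that drop: 0.49 × 13 = 6.37.
Net gain = 13 − 6.37 = 6.63. The private return per contributed unit (0.49) is below 1, so free-riding is indeed the best response regardless of what the others do.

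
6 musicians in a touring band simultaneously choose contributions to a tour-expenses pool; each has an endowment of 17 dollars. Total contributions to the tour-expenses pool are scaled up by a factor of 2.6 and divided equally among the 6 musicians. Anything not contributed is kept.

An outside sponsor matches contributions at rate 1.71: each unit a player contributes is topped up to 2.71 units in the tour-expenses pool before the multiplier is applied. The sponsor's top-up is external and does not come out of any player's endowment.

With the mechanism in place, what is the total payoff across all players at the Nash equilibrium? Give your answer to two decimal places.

718.69 dollars

With the mechanism, a contributed unit returns 2.6 × 2.71 / 6 = 1.1743 per unit of net cost to the contributor — now above 1 — so contributing fully is weakly dominant for every player.
So the Nash equilibrium is full contribution by all 6; the group earns 2.6 × 2.71 × 102 = 718.69.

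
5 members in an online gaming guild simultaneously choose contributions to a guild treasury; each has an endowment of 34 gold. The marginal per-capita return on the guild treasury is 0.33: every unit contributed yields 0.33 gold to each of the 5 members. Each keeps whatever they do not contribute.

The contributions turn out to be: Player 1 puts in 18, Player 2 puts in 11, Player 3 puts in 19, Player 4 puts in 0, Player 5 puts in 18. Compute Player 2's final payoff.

Total contributed: 18 + 11 + 19 + 0 + 18 = 66.
Each receives 0.33 × 66 = 21.78 from the guild treasury.
Player 2 keeps 34 − 11 = 23, so Player 2's payoff is 23 + 21.78 = 44.78.

44.78 gold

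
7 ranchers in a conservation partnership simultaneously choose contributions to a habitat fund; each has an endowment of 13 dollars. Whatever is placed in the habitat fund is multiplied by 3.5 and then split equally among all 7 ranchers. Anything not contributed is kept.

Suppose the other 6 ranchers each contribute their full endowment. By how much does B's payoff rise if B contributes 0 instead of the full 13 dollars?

6.50 dollars

Switching from a contribution of 13 to 0 lets B keep an extra 13 dollars, but lowers the habitat fund by 13, which costs B their own share of that drop: 3.5/7 × 13 = 6.50.
Net gain = 13 − 6.50 = 6.50. The private return per contributed unit (0.5000) is below 1, so free-riding is indeed the best response regardless of what the others do.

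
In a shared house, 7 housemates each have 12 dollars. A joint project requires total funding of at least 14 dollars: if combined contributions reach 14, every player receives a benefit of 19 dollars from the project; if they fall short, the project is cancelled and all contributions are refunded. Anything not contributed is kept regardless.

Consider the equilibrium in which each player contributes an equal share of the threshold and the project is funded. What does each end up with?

Equal share of the threshold: 14/7 = 2.
At this profile no one gains by cutting their contribution: any cut drops the total below 14, the project is cancelled, contributions are refunded, and the deviator ends with 12, which is less than 12 − 2 + 19 = 29. Contributing more than 2 just wastes the excess. So contributing exactly 2 is a best response.
Each player's payoff: 12 − 2 + 19 = 29.

29 dollars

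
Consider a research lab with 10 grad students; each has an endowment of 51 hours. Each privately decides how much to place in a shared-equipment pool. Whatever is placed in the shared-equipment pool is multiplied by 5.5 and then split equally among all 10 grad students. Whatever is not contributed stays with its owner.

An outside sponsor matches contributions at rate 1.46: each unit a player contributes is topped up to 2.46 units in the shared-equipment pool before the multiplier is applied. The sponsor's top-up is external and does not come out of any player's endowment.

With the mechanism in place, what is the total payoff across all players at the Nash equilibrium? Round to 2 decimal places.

6900.30 hours

The effective private return per unit is now 5.5 × 2.46 / 10 = 1.3530 > 1, so every player's dominant strategy flips to full contribution.
At the Nash equilibrium everyone contributes 51. Group total payoff = 5.5 × 2.46 × 510 = 6900.30.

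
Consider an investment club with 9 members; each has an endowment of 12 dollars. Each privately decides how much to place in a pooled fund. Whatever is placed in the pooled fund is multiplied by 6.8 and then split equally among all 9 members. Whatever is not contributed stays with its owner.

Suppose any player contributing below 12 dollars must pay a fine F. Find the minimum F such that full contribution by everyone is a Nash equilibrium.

2.93 dollars

Given the others contribute fully, the best deviation is to contribute 0 (any partial contribution still incurs the fine and gives up units whose private return 0.7556 is below 1).
Deviating from 12 to 0 saves 12 dollars but forfeits the deviator's share of the drop in the pooled fund: 6.8/9 × 12 = 9.07.
So the deviation gain is 12 − 9.07 = 2.93, and the fine must be at least 2.93 dollars to wipe it out.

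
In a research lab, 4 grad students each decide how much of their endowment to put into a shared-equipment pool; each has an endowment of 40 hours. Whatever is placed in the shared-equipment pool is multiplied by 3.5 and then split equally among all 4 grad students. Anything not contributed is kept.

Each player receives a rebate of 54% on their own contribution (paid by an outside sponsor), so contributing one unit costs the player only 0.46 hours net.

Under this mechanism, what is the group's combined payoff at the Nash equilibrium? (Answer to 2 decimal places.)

646.40 hours

With the mechanism, a contributed unit returns (3.5/4) / 0.46 = 1.9022 per unit of net cost to the contributor — now above 1 — so contributing fully is weakly dominant for every player.
So the Nash equilibrium is full contribution by all 4; the group earns 4 × (40 × 0.54 + 3.5 × 40) = 646.40.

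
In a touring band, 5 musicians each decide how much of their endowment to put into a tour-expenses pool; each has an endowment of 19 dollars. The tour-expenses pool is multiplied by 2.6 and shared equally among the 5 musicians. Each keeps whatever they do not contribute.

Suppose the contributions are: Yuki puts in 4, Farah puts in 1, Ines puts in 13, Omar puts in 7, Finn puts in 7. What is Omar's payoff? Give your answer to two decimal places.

28.64 dollars

Total contributed: 4 + 1 + 13 + 7 + 7 = 32.
Each receives 2.6 × 32 / 5 = 16.64 from the tour-expenses pool.
Omar keeps 19 − 7 = 12, so Omar's payoff is 12 + 16.64 = 28.64.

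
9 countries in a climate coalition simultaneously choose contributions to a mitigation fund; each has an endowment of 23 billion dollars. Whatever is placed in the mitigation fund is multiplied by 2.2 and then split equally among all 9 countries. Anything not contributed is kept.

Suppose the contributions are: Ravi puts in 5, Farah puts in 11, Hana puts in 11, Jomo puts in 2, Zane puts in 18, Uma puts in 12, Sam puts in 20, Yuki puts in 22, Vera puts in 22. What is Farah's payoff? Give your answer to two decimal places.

Total contributed: 5 + 11 + 11 + 2 + 18 + 12 + 20 + 22 + 22 = 123.
Each receives 2.2 × 123 / 9 = 30.07 from the mitigation fund.
Farah keeps 23 − 11 = 12, so Farah's payoff is 12 + 30.07 = 42.07.

42.07 billion dollars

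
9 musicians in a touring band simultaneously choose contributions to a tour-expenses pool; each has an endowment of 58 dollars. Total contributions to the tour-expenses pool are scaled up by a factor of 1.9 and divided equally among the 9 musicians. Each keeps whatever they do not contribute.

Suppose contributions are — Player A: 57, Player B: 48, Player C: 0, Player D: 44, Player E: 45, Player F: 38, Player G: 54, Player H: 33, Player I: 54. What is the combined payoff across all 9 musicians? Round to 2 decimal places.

Total contributed: 57 + 48 + 0 + 44 + 45 + 38 + 54 + 33 + 54 = 373; total kept: 9 × 58 − 373 = 149.
The tour-expenses pool pays out 1.9 × 373 = 708.70 in aggregate.
Group total = 149 + 708.70 = 857.70.

857.70 dollars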